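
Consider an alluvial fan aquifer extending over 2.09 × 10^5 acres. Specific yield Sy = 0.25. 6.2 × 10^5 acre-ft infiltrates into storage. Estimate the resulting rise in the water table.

Δh ≈ 3.62 m

A = 2.09 × 10^5 acres = 8.458 × 10^8 m²
ΔV = 6.2 × 10^5 acre-ft = 7.648 × 10^8 m³
Δh = ΔV / (Sy × A) = 7.648 × 10^8 m³ / (0.25 × 8.458 × 10^8 m²) = 3.617 m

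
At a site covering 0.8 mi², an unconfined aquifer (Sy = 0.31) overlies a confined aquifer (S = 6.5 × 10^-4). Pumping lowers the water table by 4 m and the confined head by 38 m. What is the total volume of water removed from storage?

A = 0.8 mi² = 2.072 × 10^6 m²
Unconfined: ΔV_u = Sy × A × Δh_u = 0.31 × 2.072 × 10^6 × 4 = 2.569 × 10^6 m³
Confined: ΔV_c = S × A × Δh_c = 6.5 × 10^-4 × 2.072 × 10^6 × 38 = 51180 m³
Total ΔV = 2.569 × 10^6 + 51180 = 2.62 × 10^6 m³

ΔV ≈ 2.62 × 10^6 m³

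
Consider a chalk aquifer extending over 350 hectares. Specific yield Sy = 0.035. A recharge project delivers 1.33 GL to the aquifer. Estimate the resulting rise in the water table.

A = 350 hectares = 3.5 × 10^6 m²
ΔV = 1.33 GL = 1.33 × 10^6 m³
Δh = ΔV / (Sy × A) = 1.33 × 10^6 m³ / (0.035 × 3.5 × 10^6 m²) = 10.86 m

Δh ≈ 10.9 m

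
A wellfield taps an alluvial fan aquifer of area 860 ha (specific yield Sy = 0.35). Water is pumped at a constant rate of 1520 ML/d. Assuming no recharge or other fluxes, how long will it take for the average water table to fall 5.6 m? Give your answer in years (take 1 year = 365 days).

A = 860 ha = 8.6 × 10^6 m²
ΔV = Sy × A × Δh = 0.35 × 8.6 × 10^6 × 5.6 = 1.686 × 10^7 m³
Q = 1520 ML/d = 1.52 × 10^6 m³/d
t = ΔV / Q = 1.686 × 10^7 m³ / 1.52 × 10^6 m³/d = 11.09 d
t = 11.09 d ≈ 0.03038 years

t ≈ 0.0304 years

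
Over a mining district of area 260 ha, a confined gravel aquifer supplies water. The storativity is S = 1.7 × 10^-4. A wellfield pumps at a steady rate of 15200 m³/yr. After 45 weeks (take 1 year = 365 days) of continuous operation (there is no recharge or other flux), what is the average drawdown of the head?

A = 260 ha = 2.6 × 10^6 m²
Q = 15200 m³/yr = 41.64 m³/d
t = 45 weeks = 315 d
ΔV = Q × t = 41.64 m³/d × 315 d = 13120 m³
Δh = ΔV / (S × A) = 13120 / (1.7 × 10^-4 × 2.6 × 10^6) = 29.68 m

Δh ≈ 29.7 m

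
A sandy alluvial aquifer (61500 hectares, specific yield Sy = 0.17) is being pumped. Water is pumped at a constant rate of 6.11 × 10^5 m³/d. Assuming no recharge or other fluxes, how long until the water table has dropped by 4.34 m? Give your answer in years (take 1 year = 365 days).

A = 61500 hectares = 6.15 × 10^8 m²
ΔV = Sy × A × Δh = 0.17 × 6.15 × 10^8 × 4.34 = 4.537 × 10^8 m³
t = ΔV / Q = 4.537 × 10^8 m³ / 6.11 × 10^5 m³/d = 742.6 d
t = 742.6 d ≈ 2.035 years

t ≈ 2.03 years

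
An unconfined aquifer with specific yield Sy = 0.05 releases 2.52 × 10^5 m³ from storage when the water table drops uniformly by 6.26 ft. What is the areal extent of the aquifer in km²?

Δh = 6.26 ft = 1.908 m
A = ΔV / (Sy × Δh) = 2.52 × 10^5 / (0.05 × 1.908) = 2.641 × 10^6 m²
A = 2.641 × 10^6 m² = 2.641 km²

A ≈ 2.64 km²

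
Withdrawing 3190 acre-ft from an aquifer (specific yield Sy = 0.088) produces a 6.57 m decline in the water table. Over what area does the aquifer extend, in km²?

ΔV = 3190 acre-ft = 3.935 × 10^6 m³
A = ΔV / (Sy × Δh) = 3.935 × 10^6 / (0.088 × 6.57) = 6.806 × 10^6 m²
A = 6.806 × 10^6 m² = 6.806 km²

A ≈ 6.81 km²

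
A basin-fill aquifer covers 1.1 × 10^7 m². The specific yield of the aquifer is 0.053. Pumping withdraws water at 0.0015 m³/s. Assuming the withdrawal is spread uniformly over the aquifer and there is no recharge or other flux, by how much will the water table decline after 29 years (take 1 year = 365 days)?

Δh ≈ 2.35 m

Q = 0.0015 m³/s = 129.6 m³/d
t = 29 years = 10580 d
ΔV = Q × t = 129.6 m³/d × 10580 d = 1.372 × 10^6 m³
Δh = ΔV / (Sy × A) = 1.372 × 10^6 / (0.053 × 1.1 × 10^7) = 2.353 m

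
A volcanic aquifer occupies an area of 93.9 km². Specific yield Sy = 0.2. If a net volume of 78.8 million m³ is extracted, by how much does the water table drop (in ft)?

Δh ≈ 13.8 ft

A = 93.9 km² = 9.39 × 10^7 m²
ΔV = 78.8 million m³ = 7.88 × 10^7 m³
Δh = ΔV / (Sy × A) = 7.88 × 10^7 m³ / (0.2 × 9.39 × 10^7 m²) = 4.196 m
Δh = 4.196 m = 13.77 ft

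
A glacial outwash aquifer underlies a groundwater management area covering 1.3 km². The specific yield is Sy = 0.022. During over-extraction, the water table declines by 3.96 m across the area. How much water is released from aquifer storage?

A = 1.3 km² = 1.3 × 10^6 m²
ΔV = Sy × A × Δh = 0.022 × 1.3 × 10^6 m² × 3.96 m = 1.133 × 10^5 m³

ΔV ≈ 1.13 × 10^5 m³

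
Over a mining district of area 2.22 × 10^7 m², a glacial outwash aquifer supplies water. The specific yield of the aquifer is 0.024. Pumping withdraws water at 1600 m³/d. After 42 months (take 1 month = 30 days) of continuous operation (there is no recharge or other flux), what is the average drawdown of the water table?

t = 42 months = 1260 d
ΔV = Q × t = 1600 m³/d × 1260 d = 2.016 × 10^6 m³
Δh = ΔV / (Sy × A) = 2.016 × 10^6 / (0.024 × 2.22 × 10^7) = 3.784 m

Δh ≈ 3.78 m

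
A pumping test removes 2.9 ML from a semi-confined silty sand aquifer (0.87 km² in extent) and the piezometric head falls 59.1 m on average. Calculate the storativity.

S ≈ 5.6 × 10^-5

A = 0.87 km² = 8.7 × 10^5 m²
ΔV = 2.9 ML = 2900 m³
S = ΔV / (A × Δh) = 2900 m³ / (8.7 × 10^5 m² × 59.1 m) = 5.64 × 10^-5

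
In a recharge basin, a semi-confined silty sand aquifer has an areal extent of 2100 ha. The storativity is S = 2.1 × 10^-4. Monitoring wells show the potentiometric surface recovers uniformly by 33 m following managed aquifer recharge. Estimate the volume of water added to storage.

ΔV ≈ 1.46 × 10^5 m³

A = 2100 ha = 2.1 × 10^7 m²
ΔV = S × A × Δh = 2.1 × 10^-4 × 2.1 × 10^7 m² × 33 m = 1.455 × 10^5 m³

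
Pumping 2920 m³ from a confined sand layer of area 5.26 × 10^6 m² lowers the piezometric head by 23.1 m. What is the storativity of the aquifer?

S = ΔV / (A × Δh) = 2920 m³ / (5.26 × 10^6 m² × 23.1 m) = 2.403 × 10^-5

S ≈ 2.4 × 10^-5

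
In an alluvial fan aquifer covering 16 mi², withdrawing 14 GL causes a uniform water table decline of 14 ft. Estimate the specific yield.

Sy ≈ 0.079

A = 16 mi² = 4.144 × 10^7 m²
Δh = 14 ft = 4.267 m
ΔV = 14 GL = 1.4 × 10^7 m³
Sy = ΔV / (A × Δh) = 1.4 × 10^7 m³ / (4.144 × 10^7 m² × 4.267 m) = 0.07917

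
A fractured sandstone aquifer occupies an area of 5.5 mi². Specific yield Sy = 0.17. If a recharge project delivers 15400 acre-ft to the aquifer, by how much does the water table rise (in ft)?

A = 5.5 mi² = 1.424 × 10^7 m²
ΔV = 15400 acre-ft = 1.9 × 10^7 m³
Δh = ΔV / (Sy × A) = 1.9 × 10^7 m³ / (0.17 × 1.424 × 10^7 m²) = 7.844 m
Δh = 7.844 m = 25.74 ft

Δh ≈ 25.7 ft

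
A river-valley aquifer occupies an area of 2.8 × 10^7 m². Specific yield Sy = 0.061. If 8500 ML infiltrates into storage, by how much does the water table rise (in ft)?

ΔV = 8500 ML = 8.5 × 10^6 m³
Δh = ΔV / (Sy × A) = 8.5 × 10^6 m³ / (0.061 × 2.8 × 10^7 m²) = 4.977 m
Δh = 4.977 m = 16.33 ft

Δh ≈ 16.3 ft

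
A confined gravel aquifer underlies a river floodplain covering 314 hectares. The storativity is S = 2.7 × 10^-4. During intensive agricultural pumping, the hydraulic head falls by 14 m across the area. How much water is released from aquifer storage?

A = 314 hectares = 3.14 × 10^6 m²
ΔV = S × A × Δh = 2.7 × 10^-4 × 3.14 × 10^6 m² × 14 m = 11870 m³

ΔV ≈ 11900 m³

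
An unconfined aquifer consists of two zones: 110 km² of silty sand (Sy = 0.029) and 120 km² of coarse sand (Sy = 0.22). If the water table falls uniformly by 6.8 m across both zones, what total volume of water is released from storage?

ΔV ≈ 2.01 × 10^8 m³

A₁ = 110 km² = 1.1 × 10^8 m²; A₂ = 120 km² = 1.2 × 10^8 m²
ΔV₁ = 0.029 × 1.1 × 10^8 × 6.8 = 2.169 × 10^7 m³
ΔV₂ = 0.22 × 1.2 × 10^8 × 6.8 = 1.795 × 10^8 m³
ΔV = ΔV₁ + ΔV₂ = 2.012 × 10^8 m³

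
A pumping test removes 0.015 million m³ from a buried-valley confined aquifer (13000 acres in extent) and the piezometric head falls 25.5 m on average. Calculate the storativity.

A = 13000 acres = 5.261 × 10^7 m²
ΔV = 0.015 million m³ = 15000 m³
S = ΔV / (A × Δh) = 15000 m³ / (5.261 × 10^7 m² × 25.5 m) = 1.118 × 10^-5

S ≈ 1.1 × 10^-5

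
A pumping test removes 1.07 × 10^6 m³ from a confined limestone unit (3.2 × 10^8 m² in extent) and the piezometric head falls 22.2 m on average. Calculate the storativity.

S ≈ 1.5 × 10^-4

S = ΔV / (A × Δh) = 1.07 × 10^6 m³ / (3.2 × 10^8 m² × 22.2 m) = 1.506 × 10^-4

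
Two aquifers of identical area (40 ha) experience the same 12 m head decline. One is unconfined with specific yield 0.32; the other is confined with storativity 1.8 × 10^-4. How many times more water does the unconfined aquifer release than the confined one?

ΔV_u / ΔV_c ≈ 1780

A = 40 ha = 4 × 10^5 m²
Unconfined: ΔV_u = Sy × A × Δh = 0.32 × 4 × 10^5 × 12 = 1.536 × 10^6 m³
Confined: ΔV_c = S × A × Δh = 1.8 × 10^-4 × 4 × 10^5 × 12 = 864 m³
Ratio = ΔV_u / ΔV_c = Sy / S = 0.32 / 1.8 × 10^-4 = 1778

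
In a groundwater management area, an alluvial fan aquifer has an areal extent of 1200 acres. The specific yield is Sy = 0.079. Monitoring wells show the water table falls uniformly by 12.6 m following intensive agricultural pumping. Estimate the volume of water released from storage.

A = 1200 acres = 4.856 × 10^6 m²
ΔV = Sy × A × Δh = 0.079 × 4.856 × 10^6 m² × 12.6 m = 4.834 × 10^6 m³

ΔV ≈ 4.83 × 10^6 m³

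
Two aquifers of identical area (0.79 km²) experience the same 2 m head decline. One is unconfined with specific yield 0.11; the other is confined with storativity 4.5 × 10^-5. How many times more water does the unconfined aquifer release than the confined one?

ΔV_u / ΔV_c ≈ 2440

A = 0.79 km² = 7.9 × 10^5 m²
Unconfined: ΔV_u = Sy × A × Δh = 0.11 × 7.9 × 10^5 × 2 = 1.738 × 10^5 m³
Confined: ΔV_c = S × A × Δh = 4.5 × 10^-5 × 7.9 × 10^5 × 2 = 71.1 m³
Ratio = ΔV_u / ΔV_c = Sy / S = 0.11 / 4.5 × 10^-5 = 2444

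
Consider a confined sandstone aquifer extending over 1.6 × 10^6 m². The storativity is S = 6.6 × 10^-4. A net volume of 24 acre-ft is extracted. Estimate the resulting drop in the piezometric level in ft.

ΔV = 24 acre-ft = 29600 m³
Δh = ΔV / (S × A) = 29600 m³ / (6.6 × 10^-4 × 1.6 × 10^6 m²) = 28.03 m
Δh = 28.03 m = 91.97 ft

Δh ≈ 92 ft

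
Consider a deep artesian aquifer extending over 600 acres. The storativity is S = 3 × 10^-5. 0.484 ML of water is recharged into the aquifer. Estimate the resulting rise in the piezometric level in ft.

A = 600 acres = 2.428 × 10^6 m²
ΔV = 0.484 ML = 484 m³
Δh = ΔV / (S × A) = 484 m³ / (3 × 10^-5 × 2.428 × 10^6 m²) = 6.644 m
Δh = 6.644 m = 21.8 ft

Δh ≈ 21.8 ft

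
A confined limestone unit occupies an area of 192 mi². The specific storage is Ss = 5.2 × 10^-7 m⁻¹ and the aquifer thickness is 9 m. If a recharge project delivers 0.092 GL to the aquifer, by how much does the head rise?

S = Ss × b = 5.2 × 10^-7 m⁻¹ × 9 m = 4.68 × 10^-6
A = 192 mi² = 4.973 × 10^8 m²
ΔV = 0.092 GL = 92000 m³
Δh = ΔV / (S × A) = 92000 m³ / (4.68 × 10^-6 × 4.973 × 10^8 m²) = 39.53 m

Δh ≈ 39.5 m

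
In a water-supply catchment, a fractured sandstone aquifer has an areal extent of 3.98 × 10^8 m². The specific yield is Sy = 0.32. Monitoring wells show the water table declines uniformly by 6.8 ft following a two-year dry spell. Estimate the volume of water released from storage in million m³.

ΔV ≈ 264 million m³

Δh = 6.8 ft = 2.073 m
ΔV = Sy × A × Δh = 0.32 × 3.98 × 10^8 m² × 2.073 m = 2.64 × 10^8 m³
ΔV = 2.64 × 10^8 m³ = 264 million m³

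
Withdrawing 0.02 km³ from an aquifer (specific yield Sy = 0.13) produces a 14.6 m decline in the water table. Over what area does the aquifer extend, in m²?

ΔV = 0.02 km³ = 2 × 10^7 m³
A = ΔV / (Sy × Δh) = 2 × 10^7 / (0.13 × 14.6) = 1.054 × 10^7 m²

A ≈ 1.05 × 10^7 m²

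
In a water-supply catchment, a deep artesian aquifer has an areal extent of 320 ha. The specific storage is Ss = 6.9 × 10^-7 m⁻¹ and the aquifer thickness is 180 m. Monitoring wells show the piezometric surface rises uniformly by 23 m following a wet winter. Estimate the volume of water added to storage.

ΔV ≈ 9140 m³

S = Ss × b = 6.9 × 10^-7 m⁻¹ × 180 m = 1.242 × 10^-4
A = 320 ha = 3.2 × 10^6 m²
ΔV = S × A × Δh = 1.242 × 10^-4 × 3.2 × 10^6 m² × 23 m = 9141 m³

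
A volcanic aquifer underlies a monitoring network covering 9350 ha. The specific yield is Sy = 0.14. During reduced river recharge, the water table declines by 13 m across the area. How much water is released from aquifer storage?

ΔV ≈ 1.7 × 10^8 m³

A = 9350 ha = 9.35 × 10^7 m²
ΔV = Sy × A × Δh = 0.14 × 9.35 × 10^7 m² × 13 m = 1.702 × 10^8 m³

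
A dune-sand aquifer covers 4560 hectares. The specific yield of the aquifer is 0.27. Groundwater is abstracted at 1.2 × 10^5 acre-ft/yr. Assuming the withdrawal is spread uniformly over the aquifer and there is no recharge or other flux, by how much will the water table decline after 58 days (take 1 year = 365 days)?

A = 4560 hectares = 4.56 × 10^7 m²
Q = 1.2 × 10^5 acre-ft/yr = 4.055 × 10^5 m³/d
ΔV = Q × t = 4.055 × 10^5 m³/d × 58 d = 2.352 × 10^7 m³
Δh = ΔV / (Sy × A) = 2.352 × 10^7 / (0.27 × 4.56 × 10^7) = 1.91 m

Δh ≈ 1.91 m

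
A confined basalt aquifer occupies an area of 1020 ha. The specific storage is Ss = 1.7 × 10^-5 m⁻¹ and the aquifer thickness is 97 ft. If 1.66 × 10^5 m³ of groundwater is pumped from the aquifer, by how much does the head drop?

b = 97 ft = 29.57 m
S = Ss × b = 1.7 × 10^-5 m⁻¹ × 29.57 m = 5.026 × 10^-4
A = 1020 ha = 1.02 × 10^7 m²
Δh = ΔV / (S × A) = 1.66 × 10^5 m³ / (5.026 × 10^-4 × 1.02 × 10^7 m²) = 32.38 m

Δh ≈ 32.4 m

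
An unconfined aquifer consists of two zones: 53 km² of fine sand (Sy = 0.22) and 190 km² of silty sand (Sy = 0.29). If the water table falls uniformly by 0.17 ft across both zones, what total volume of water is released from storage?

A₁ = 53 km² = 5.3 × 10^7 m²; A₂ = 190 km² = 1.9 × 10^8 m²
Δh = 0.17 ft = 0.05182 m
ΔV₁ = 0.22 × 5.3 × 10^7 × 0.05182 = 6.042 × 10^5 m³
ΔV₂ = 0.29 × 1.9 × 10^8 × 0.05182 = 2.855 × 10^6 m³
ΔV = ΔV₁ + ΔV₂ = 3.459 × 10^6 m³

ΔV ≈ 3.46 × 10^6 m³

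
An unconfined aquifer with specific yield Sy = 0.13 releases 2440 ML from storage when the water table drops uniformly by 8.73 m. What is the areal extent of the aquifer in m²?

ΔV = 2440 ML = 2.44 × 10^6 m³
A = ΔV / (Sy × Δh) = 2.44 × 10^6 / (0.13 × 8.73) = 2.15 × 10^6 m²

A ≈ 2.15 × 10^6 m²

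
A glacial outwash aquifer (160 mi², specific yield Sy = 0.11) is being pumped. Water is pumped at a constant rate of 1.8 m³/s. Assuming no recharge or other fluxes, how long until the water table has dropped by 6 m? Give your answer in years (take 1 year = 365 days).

A = 160 mi² = 4.144 × 10^8 m²
ΔV = Sy × A × Δh = 0.11 × 4.144 × 10^8 × 6 = 2.735 × 10^8 m³
Q = 1.8 m³/s = 1.555 × 10^5 m³/d
t = ΔV / Q = 2.735 × 10^8 m³ / 1.555 × 10^5 m³/d = 1759 d
t = 1759 d ≈ 4.818 years

t ≈ 4.82 years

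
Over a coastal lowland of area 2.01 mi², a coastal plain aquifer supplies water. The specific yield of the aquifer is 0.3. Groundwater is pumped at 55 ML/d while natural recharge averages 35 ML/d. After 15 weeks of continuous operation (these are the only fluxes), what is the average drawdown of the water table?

Δh ≈ 1.34 m

A = 2.01 mi² = 5.206 × 10^6 m²
Net abstraction = 55 − 35 = 20 ML/d
Q_net = 20 ML/d = 20000 m³/d
t = 15 weeks = 105 d
ΔV = Q × t = 20000 m³/d × 105 d = 2.1 × 10^6 m³
Δh = ΔV / (Sy × A) = 2.1 × 10^6 / (0.3 × 5.206 × 10^6) = 1.345 m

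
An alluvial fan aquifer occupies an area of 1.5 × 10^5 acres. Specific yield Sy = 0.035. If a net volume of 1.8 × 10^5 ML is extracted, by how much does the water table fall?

A = 1.5 × 10^5 acres = 6.07 × 10^8 m²
ΔV = 1.8 × 10^5 ML = 1.8 × 10^8 m³
Δh = ΔV / (Sy × A) = 1.8 × 10^8 m³ / (0.035 × 6.07 × 10^8 m²) = 8.472 m

Δh ≈ 8.47 m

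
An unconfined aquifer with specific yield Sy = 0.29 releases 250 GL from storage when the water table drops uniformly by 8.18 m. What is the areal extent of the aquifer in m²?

A ≈ 1.05 × 10^8 m²

ΔV = 250 GL = 2.5 × 10^8 m³
A = ΔV / (Sy × Δh) = 2.5 × 10^8 / (0.29 × 8.18) = 1.054 × 10^8 m²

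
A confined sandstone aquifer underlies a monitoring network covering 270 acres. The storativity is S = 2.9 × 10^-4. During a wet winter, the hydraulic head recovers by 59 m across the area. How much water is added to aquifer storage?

A = 270 acres = 1.093 × 10^6 m²
ΔV = S × A × Δh = 2.9 × 10^-4 × 1.093 × 10^6 m² × 59 m = 18700 m³

ΔV ≈ 18700 m³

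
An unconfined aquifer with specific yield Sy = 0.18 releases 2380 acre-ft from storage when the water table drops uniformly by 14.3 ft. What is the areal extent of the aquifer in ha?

A ≈ 374 ha

Δh = 14.3 ft = 4.359 m
ΔV = 2380 acre-ft = 2.936 × 10^6 m³
A = ΔV / (Sy × Δh) = 2.936 × 10^6 / (0.18 × 4.359) = 3.742 × 10^6 m²
A = 3.742 × 10^6 m² = 374.2 ha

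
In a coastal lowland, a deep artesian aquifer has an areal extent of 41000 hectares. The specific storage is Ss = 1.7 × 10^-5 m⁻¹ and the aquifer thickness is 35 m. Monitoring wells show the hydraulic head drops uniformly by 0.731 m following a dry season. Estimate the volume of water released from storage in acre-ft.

S = Ss × b = 1.7 × 10^-5 m⁻¹ × 35 m = 5.95 × 10^-4
A = 41000 hectares = 4.1 × 10^8 m²
ΔV = S × A × Δh = 5.95 × 10^-4 × 4.1 × 10^8 m² × 0.731 m = 1.783 × 10^5 m³
ΔV = 1.783 × 10^5 m³ = 144.6 acre-ft

ΔV ≈ 145 acre-ft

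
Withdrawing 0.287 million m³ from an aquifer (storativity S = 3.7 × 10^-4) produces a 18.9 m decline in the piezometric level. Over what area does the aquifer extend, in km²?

A ≈ 41 km²

ΔV = 0.287 million m³ = 2.87 × 10^5 m³
A = ΔV / (S × Δh) = 2.87 × 10^5 / (3.7 × 10^-4 × 18.9) = 4.104 × 10^7 m²
A = 4.104 × 10^7 m² = 41.04 km²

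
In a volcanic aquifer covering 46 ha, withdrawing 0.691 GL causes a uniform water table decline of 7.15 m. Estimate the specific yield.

Sy ≈ 0.21

A = 46 ha = 4.6 × 10^5 m²
ΔV = 0.691 GL = 6.91 × 10^5 m³
Sy = ΔV / (A × Δh) = 6.91 × 10^5 m³ / (4.6 × 10^5 m² × 7.15 m) = 0.2101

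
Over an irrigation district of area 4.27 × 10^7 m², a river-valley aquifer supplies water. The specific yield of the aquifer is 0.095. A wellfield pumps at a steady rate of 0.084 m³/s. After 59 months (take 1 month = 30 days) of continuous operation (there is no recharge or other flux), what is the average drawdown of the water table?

Δh ≈ 3.17 m

Q = 0.084 m³/s = 7258 m³/d
t = 59 months = 1770 d
ΔV = Q × t = 7258 m³/d × 1770 d = 1.285 × 10^7 m³
Δh = ΔV / (Sy × A) = 1.285 × 10^7 / (0.095 × 4.27 × 10^7) = 3.167 m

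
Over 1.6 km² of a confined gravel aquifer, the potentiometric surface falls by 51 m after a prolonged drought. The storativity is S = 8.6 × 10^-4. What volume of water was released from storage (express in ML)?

ΔV ≈ 70.2 ML

A = 1.6 km² = 1.6 × 10^6 m²
ΔV = S × A × Δh = 8.6 × 10^-4 × 1.6 × 10^6 m² × 51 m = 70180 m³
ΔV = 70180 m³ = 70.18 ML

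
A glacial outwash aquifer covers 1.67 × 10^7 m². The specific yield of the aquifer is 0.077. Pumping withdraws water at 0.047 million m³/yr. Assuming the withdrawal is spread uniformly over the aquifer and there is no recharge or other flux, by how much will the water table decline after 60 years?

Q = 0.047 million m³/yr = 128.8 m³/d
t = 60 years = 21900 d
ΔV = Q × t = 128.8 m³/d × 21900 d = 2.82 × 10^6 m³
Δh = ΔV / (Sy × A) = 2.82 × 10^6 / (0.077 × 1.67 × 10^7) = 2.193 m

Δh ≈ 2.19 m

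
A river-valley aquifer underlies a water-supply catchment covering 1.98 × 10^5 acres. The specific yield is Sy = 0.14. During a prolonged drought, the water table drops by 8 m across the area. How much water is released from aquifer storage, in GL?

ΔV ≈ 897 GL

A = 1.98 × 10^5 acres = 8.013 × 10^8 m²
ΔV = Sy × A × Δh = 0.14 × 8.013 × 10^8 m² × 8 m = 8.974 × 10^8 m³
ΔV = 8.974 × 10^8 m³ = 897.4 GL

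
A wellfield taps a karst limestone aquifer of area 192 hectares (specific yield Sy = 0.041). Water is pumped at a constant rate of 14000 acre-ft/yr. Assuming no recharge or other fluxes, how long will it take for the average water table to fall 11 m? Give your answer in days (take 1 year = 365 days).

t ≈ 18.3 days

A = 192 hectares = 1.92 × 10^6 m²
ΔV = Sy × A × Δh = 0.041 × 1.92 × 10^6 × 11 = 8.659 × 10^5 m³
Q = 14000 acre-ft/yr = 47310 m³/d
t = ΔV / Q = 8.659 × 10^5 m³ / 47310 m³/d = 18.3 d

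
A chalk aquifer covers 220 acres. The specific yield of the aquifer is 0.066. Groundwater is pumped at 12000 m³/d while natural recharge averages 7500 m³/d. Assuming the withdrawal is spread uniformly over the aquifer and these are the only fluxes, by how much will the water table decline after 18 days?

Δh ≈ 1.38 m

A = 220 acres = 8.903 × 10^5 m²
Net abstraction = 12000 − 7500 = 4500 m³/d
ΔV = Q × t = 4500 m³/d × 18 d = 81000 m³
Δh = ΔV / (Sy × A) = 81000 / (0.066 × 8.903 × 10^5) = 1.378 m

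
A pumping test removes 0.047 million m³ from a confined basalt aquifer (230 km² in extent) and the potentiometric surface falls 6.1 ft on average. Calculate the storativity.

A = 230 km² = 2.3 × 10^8 m²
Δh = 6.1 ft = 1.859 m
ΔV = 0.047 million m³ = 47000 m³
S = ΔV / (A × Δh) = 47000 m³ / (2.3 × 10^8 m² × 1.859 m) = 1.099 × 10^-4

S ≈ 1.1 × 10^-4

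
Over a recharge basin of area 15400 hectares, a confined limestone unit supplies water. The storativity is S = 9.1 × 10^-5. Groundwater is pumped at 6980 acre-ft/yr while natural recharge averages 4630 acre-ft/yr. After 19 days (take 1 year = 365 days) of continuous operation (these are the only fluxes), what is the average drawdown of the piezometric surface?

Δh ≈ 10.8 m

A = 15400 hectares = 1.54 × 10^8 m²
Net abstraction = 6980 − 4630 = 2350 acre-ft/yr
Q_net = 2350 acre-ft/yr = 7942 m³/d
ΔV = Q × t = 7942 m³/d × 19 d = 1.509 × 10^5 m³
Δh = ΔV / (S × A) = 1.509 × 10^5 / (9.1 × 10^-5 × 1.54 × 10^8) = 10.77 m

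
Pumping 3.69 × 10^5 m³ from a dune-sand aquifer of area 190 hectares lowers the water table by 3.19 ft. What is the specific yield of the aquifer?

A = 190 hectares = 1.9 × 10^6 m²
Δh = 3.19 ft = 0.9723 m
Sy = ΔV / (A × Δh) = 3.69 × 10^5 m³ / (1.9 × 10^6 m² × 0.9723 m) = 0.1997

Sy ≈ 0.2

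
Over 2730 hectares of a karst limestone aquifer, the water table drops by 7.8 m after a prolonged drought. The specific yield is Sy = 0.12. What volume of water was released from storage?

ΔV ≈ 2.56 × 10^7 m³

A = 2730 hectares = 2.73 × 10^7 m²
ΔV = Sy × A × Δh = 0.12 × 2.73 × 10^7 m² × 7.8 m = 2.555 × 10^7 m³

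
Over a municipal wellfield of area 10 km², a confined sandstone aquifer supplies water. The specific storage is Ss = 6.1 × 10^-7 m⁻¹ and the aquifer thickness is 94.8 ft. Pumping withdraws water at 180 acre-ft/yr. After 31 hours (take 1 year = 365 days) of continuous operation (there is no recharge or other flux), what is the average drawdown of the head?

Δh ≈ 4.46 m

b = 94.8 ft = 28.9 m
S = Ss × b = 6.1 × 10^-7 m⁻¹ × 28.9 m = 1.763 × 10^-5
A = 10 km² = 1 × 10^7 m²
Q = 180 acre-ft/yr = 608.3 m³/d
t = 31 hours = 1.292 d
ΔV = Q × t = 608.3 m³/d × 1.292 d = 785.7 m³
Δh = ΔV / (S × A) = 785.7 / (1.763 × 10^-5 × 1 × 10^7) = 4.458 m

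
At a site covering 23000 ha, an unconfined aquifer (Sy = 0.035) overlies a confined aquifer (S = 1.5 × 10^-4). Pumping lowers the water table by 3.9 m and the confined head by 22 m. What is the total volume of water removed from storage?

ΔV ≈ 3.22 × 10^7 m³

A = 23000 ha = 2.3 × 10^8 m²
Unconfined: ΔV_u = Sy × A × Δh_u = 0.035 × 2.3 × 10^8 × 3.9 = 3.14 × 10^7 m³
Confined: ΔV_c = S × A × Δh_c = 1.5 × 10^-4 × 2.3 × 10^8 × 22 = 7.59 × 10^5 m³
Total ΔV = 3.14 × 10^7 + 7.59 × 10^5 = 3.215 × 10^7 m³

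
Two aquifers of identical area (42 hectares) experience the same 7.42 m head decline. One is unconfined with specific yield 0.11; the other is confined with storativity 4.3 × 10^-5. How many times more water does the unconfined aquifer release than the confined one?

ΔV_u / ΔV_c ≈ 2560

A = 42 hectares = 4.2 × 10^5 m²
Unconfined: ΔV_u = Sy × A × Δh = 0.11 × 4.2 × 10^5 × 7.42 = 3.428 × 10^5 m³
Confined: ΔV_c = S × A × Δh = 4.3 × 10^-5 × 4.2 × 10^5 × 7.42 = 134 m³
Ratio = ΔV_u / ΔV_c = Sy / S = 0.11 / 4.3 × 10^-5 = 2558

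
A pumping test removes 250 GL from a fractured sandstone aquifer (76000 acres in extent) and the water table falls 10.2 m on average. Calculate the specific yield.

Sy ≈ 0.08

A = 76000 acres = 3.076 × 10^8 m²
ΔV = 250 GL = 2.5 × 10^8 m³
Sy = ΔV / (A × Δh) = 2.5 × 10^8 m³ / (3.076 × 10^8 m² × 10.2 m) = 0.07969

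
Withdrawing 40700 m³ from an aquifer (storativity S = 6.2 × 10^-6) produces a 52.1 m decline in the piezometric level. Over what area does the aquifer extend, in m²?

A ≈ 1.26 × 10^8 m²

A = ΔV / (S × Δh) = 40700 / (6.2 × 10^-6 × 52.1) = 1.26 × 10^8 m²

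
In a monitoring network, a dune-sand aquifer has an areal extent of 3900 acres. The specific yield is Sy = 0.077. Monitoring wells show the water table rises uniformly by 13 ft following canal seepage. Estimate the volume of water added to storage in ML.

ΔV ≈ 4820 ML

A = 3900 acres = 1.578 × 10^7 m²
Δh = 13 ft = 3.962 m
ΔV = Sy × A × Δh = 0.077 × 1.578 × 10^7 m² × 3.962 m = 4.815 × 10^6 m³
ΔV = 4.815 × 10^6 m³ = 4815 ML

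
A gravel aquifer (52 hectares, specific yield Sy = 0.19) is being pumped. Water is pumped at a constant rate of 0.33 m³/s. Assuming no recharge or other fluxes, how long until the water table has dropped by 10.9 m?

A = 52 hectares = 5.2 × 10^5 m²
ΔV = Sy × A × Δh = 0.19 × 5.2 × 10^5 × 10.9 = 1.077 × 10^6 m³
Q = 0.33 m³/s = 28510 m³/d
t = ΔV / Q = 1.077 × 10^6 m³ / 28510 m³/d = 37.77 d

t ≈ 37.8 days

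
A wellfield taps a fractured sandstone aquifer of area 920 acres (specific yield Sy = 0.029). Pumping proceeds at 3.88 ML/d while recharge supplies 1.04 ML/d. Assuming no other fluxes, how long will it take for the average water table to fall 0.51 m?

A = 920 acres = 3.723 × 10^6 m²
ΔV = Sy × A × Δh = 0.029 × 3.723 × 10^6 × 0.51 = 55060 m³
Net withdrawal = 3.88 − 1.04 = 2.84 ML/d = 2840 m³/d
t = ΔV / Q = 55060 m³ / 2840 m³/d = 19.39 d

t ≈ 19.4 days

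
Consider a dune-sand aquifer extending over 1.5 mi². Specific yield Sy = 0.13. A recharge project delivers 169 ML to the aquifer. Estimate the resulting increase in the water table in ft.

Δh ≈ 1.1 ft

A = 1.5 mi² = 3.885 × 10^6 m²
ΔV = 169 ML = 1.69 × 10^5 m³
Δh = ΔV / (Sy × A) = 1.69 × 10^5 m³ / (0.13 × 3.885 × 10^6 m²) = 0.3346 m
Δh = 0.3346 m = 1.098 ft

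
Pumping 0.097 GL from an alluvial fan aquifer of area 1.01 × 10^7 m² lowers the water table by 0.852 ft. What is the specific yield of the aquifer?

Sy ≈ 0.037

Δh = 0.852 ft = 0.2597 m
ΔV = 0.097 GL = 97000 m³
Sy = ΔV / (A × Δh) = 97000 m³ / (1.01 × 10^7 m² × 0.2597 m) = 0.03698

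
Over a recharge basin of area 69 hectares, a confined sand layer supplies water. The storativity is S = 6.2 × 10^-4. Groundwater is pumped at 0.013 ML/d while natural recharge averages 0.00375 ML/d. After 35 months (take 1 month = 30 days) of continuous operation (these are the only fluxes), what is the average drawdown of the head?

Δh ≈ 22.7 m

A = 69 hectares = 6.9 × 10^5 m²
Net abstraction = 0.013 − 0.00375 = 0.00925 ML/d
Q_net = 0.00925 ML/d = 9.25 m³/d
t = 35 months = 1050 d
ΔV = Q × t = 9.25 m³/d × 1050 d = 9712 m³
Δh = ΔV / (S × A) = 9712 / (6.2 × 10^-4 × 6.9 × 10^5) = 22.7 m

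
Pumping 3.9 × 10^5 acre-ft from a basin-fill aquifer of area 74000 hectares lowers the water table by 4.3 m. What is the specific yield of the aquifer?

A = 74000 hectares = 7.4 × 10^8 m²
ΔV = 3.9 × 10^5 acre-ft = 4.811 × 10^8 m³
Sy = ΔV / (A × Δh) = 4.811 × 10^8 m³ / (7.4 × 10^8 m² × 4.3 m) = 0.1512

Sy ≈ 0.15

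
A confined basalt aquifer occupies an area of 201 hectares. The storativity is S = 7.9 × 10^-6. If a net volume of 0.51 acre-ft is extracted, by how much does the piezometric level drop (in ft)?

Δh ≈ 130 ft

A = 201 hectares = 2.01 × 10^6 m²
ΔV = 0.51 acre-ft = 629.1 m³
Δh = ΔV / (S × A) = 629.1 m³ / (7.9 × 10^-6 × 2.01 × 10^6 m²) = 39.62 m
Δh = 39.62 m = 130 ft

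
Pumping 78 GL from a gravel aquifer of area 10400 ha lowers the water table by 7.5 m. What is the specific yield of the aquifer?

A = 10400 ha = 1.04 × 10^8 m²
ΔV = 78 GL = 7.8 × 10^7 m³
Sy = ΔV / (A × Δh) = 7.8 × 10^7 m³ / (1.04 × 10^8 m² × 7.5 m) = 0.1

Sy ≈ 0.1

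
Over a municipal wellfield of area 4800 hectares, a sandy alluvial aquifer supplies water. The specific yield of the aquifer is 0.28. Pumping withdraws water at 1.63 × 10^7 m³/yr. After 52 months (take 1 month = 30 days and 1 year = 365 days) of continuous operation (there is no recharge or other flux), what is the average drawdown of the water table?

Δh ≈ 5.18 m

A = 4800 hectares = 4.8 × 10^7 m²
Q = 1.63 × 10^7 m³/yr = 44660 m³/d
t = 52 months = 1560 d
ΔV = Q × t = 44660 m³/d × 1560 d = 6.967 × 10^7 m³
Δh = ΔV / (Sy × A) = 6.967 × 10^7 / (0.28 × 4.8 × 10^7) = 5.183 m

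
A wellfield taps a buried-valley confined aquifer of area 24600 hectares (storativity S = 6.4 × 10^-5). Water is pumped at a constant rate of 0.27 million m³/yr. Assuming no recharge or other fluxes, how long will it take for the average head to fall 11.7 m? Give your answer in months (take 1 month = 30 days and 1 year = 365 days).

t ≈ 8.3 months

A = 24600 hectares = 2.46 × 10^8 m²
ΔV = S × A × Δh = 6.4 × 10^-5 × 2.46 × 10^8 × 11.7 = 1.842 × 10^5 m³
Q = 0.27 million m³/yr = 739.7 m³/d
t = ΔV / Q = 1.842 × 10^5 m³ / 739.7 m³/d = 249 d
t = 249 d ≈ 8.301 months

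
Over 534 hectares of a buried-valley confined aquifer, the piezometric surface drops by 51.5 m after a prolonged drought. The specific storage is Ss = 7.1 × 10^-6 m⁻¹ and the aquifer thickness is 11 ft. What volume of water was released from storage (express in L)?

ΔV ≈ 6.55 × 10^6 L

b = 11 ft = 3.353 m
S = Ss × b = 7.1 × 10^-6 m⁻¹ × 3.353 m = 2.38 × 10^-5
A = 534 hectares = 5.34 × 10^6 m²
ΔV = S × A × Δh = 2.38 × 10^-5 × 5.34 × 10^6 m² × 51.5 m = 6547 m³
ΔV = 6547 m³ = 6.547 × 10^6 L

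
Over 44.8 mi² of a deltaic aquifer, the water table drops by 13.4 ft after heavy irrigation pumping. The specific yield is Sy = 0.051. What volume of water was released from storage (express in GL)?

ΔV ≈ 24.2 GL

A = 44.8 mi² = 1.16 × 10^8 m²
Δh = 13.4 ft = 4.084 m
ΔV = Sy × A × Δh = 0.051 × 1.16 × 10^8 m² × 4.084 m = 2.417 × 10^7 m³
ΔV = 2.417 × 10^7 m³ = 24.17 GL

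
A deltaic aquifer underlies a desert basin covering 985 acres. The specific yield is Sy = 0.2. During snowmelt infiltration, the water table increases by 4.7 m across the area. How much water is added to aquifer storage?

A = 985 acres = 3.986 × 10^6 m²
ΔV = Sy × A × Δh = 0.2 × 3.986 × 10^6 m² × 4.7 m = 3.747 × 10^6 m³

ΔV ≈ 3.75 × 10^6 m³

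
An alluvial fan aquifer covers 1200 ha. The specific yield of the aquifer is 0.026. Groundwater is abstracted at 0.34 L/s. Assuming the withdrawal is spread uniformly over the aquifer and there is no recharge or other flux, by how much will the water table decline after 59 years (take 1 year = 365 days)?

Δh ≈ 2.03 m

A = 1200 ha = 1.2 × 10^7 m²
Q = 0.34 L/s = 29.38 m³/d
t = 59 years = 21540 d
ΔV = Q × t = 29.38 m³/d × 21540 d = 6.326 × 10^5 m³
Δh = ΔV / (Sy × A) = 6.326 × 10^5 / (0.026 × 1.2 × 10^7) = 2.028 m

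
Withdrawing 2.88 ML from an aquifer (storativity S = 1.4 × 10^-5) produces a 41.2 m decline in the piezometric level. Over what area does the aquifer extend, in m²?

A ≈ 4.99 × 10^6 m²

ΔV = 2.88 ML = 2880 m³
A = ΔV / (S × Δh) = 2880 / (1.4 × 10^-5 × 41.2) = 4.993 × 10^6 m²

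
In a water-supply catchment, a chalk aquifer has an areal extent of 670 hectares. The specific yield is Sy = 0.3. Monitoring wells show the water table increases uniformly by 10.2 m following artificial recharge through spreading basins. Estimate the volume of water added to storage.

ΔV ≈ 2.05 × 10^7 m³

A = 670 hectares = 6.7 × 10^6 m²
ΔV = Sy × A × Δh = 0.3 × 6.7 × 10^6 m² × 10.2 m = 2.05 × 10^7 m³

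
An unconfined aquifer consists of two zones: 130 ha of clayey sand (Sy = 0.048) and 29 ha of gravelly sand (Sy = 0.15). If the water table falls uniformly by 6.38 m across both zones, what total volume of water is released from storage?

A₁ = 130 ha = 1.3 × 10^6 m²; A₂ = 29 ha = 2.9 × 10^5 m²
ΔV₁ = 0.048 × 1.3 × 10^6 × 6.38 = 3.981 × 10^5 m³
ΔV₂ = 0.15 × 2.9 × 10^5 × 6.38 = 2.775 × 10^5 m³
ΔV = ΔV₁ + ΔV₂ = 6.756 × 10^5 m³

ΔV ≈ 6.76 × 10^5 m³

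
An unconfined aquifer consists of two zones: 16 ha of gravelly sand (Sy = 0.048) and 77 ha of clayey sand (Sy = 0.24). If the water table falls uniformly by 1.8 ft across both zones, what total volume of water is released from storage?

A₁ = 16 ha = 1.6 × 10^5 m²; A₂ = 77 ha = 7.7 × 10^5 m²
Δh = 1.8 ft = 0.5486 m
ΔV₁ = 0.048 × 1.6 × 10^5 × 0.5486 = 4214 m³
ΔV₂ = 0.24 × 7.7 × 10^5 × 0.5486 = 1.014 × 10^5 m³
ΔV = ΔV₁ + ΔV₂ = 1.056 × 10^5 m³

ΔV ≈ 1.06 × 10^5 m³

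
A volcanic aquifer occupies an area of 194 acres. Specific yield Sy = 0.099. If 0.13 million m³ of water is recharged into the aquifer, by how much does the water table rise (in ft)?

Δh ≈ 5.49 ft

A = 194 acres = 7.851 × 10^5 m²
ΔV = 0.13 million m³ = 1.3 × 10^5 m³
Δh = ΔV / (Sy × A) = 1.3 × 10^5 m³ / (0.099 × 7.851 × 10^5 m²) = 1.673 m
Δh = 1.673 m = 5.487 ft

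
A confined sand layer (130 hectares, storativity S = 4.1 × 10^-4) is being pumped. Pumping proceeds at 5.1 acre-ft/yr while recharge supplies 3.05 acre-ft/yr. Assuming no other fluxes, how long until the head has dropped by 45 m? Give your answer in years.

t ≈ 9.49 years

A = 130 hectares = 1.3 × 10^6 m²
ΔV = S × A × Δh = 4.1 × 10^-4 × 1.3 × 10^6 × 45 = 23980 m³
Net withdrawal = 5.1 − 3.05 = 2.05 acre-ft/yr = 6.928 m³/d
t = ΔV / Q = 23980 m³ / 6.928 m³/d = 3462 d
t = 3462 d ≈ 9.485 years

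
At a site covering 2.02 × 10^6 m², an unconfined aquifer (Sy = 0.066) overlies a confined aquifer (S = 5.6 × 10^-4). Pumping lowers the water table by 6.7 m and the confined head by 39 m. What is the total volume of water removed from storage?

Unconfined: ΔV_u = Sy × A × Δh_u = 0.066 × 2.02 × 10^6 × 6.7 = 8.932 × 10^5 m³
Confined: ΔV_c = S × A × Δh_c = 5.6 × 10^-4 × 2.02 × 10^6 × 39 = 44120 m³
Total ΔV = 8.932 × 10^5 + 44120 = 9.374 × 10^5 m³

ΔV ≈ 9.37 × 10^5 m³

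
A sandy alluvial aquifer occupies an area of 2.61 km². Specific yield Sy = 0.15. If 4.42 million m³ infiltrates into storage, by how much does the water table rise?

Δh ≈ 11.3 m

A = 2.61 km² = 2.61 × 10^6 m²
ΔV = 4.42 million m³ = 4.42 × 10^6 m³
Δh = ΔV / (Sy × A) = 4.42 × 10^6 m³ / (0.15 × 2.61 × 10^6 m²) = 11.29 m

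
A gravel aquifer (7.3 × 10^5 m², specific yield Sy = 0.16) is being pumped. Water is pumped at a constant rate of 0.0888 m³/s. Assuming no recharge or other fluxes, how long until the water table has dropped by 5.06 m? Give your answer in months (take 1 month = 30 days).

ΔV = Sy × A × Δh = 0.16 × 7.3 × 10^5 × 5.06 = 5.91 × 10^5 m³
Q = 0.0888 m³/s = 7672 m³/d
t = ΔV / Q = 5.91 × 10^5 m³ / 7672 m³/d = 77.03 d
t = 77.03 d ≈ 2.568 months

t ≈ 2.57 months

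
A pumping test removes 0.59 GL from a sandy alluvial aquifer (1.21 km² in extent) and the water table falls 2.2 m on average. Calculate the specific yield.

A = 1.21 km² = 1.21 × 10^6 m²
ΔV = 0.59 GL = 5.9 × 10^5 m³
Sy = ΔV / (A × Δh) = 5.9 × 10^5 m³ / (1.21 × 10^6 m² × 2.2 m) = 0.2216

Sy ≈ 0.22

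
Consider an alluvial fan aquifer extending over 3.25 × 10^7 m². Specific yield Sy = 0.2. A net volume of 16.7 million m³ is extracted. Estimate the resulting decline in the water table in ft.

Δh ≈ 8.43 ft

ΔV = 16.7 million m³ = 1.67 × 10^7 m³
Δh = ΔV / (Sy × A) = 1.67 × 10^7 m³ / (0.2 × 3.25 × 10^7 m²) = 2.569 m
Δh = 2.569 m = 8.429 ft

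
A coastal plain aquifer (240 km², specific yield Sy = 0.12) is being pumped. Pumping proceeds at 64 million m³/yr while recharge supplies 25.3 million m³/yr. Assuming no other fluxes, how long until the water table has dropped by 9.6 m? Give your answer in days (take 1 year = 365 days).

A = 240 km² = 2.4 × 10^8 m²
ΔV = Sy × A × Δh = 0.12 × 2.4 × 10^8 × 9.6 = 2.765 × 10^8 m³
Net withdrawal = 64 − 25.3 = 38.7 million m³/yr = 1.06 × 10^5 m³/d
t = ΔV / Q = 2.765 × 10^8 m³ / 1.06 × 10^5 m³/d = 2608 d

t ≈ 2610 days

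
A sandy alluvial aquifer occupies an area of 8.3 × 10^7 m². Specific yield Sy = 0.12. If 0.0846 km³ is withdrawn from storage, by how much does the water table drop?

Δh ≈ 8.49 m

ΔV = 0.0846 km³ = 8.46 × 10^7 m³
Δh = ΔV / (Sy × A) = 8.46 × 10^7 m³ / (0.12 × 8.3 × 10^7 m²) = 8.494 m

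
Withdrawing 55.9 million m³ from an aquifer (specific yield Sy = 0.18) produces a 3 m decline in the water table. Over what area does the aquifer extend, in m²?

A ≈ 1.04 × 10^8 m²

ΔV = 55.9 million m³ = 5.59 × 10^7 m³
A = ΔV / (Sy × Δh) = 5.59 × 10^7 / (0.18 × 3) = 1.035 × 10^8 m²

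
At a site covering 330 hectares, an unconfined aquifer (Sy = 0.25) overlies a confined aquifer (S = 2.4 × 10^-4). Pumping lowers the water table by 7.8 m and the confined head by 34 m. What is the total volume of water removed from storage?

A = 330 hectares = 3.3 × 10^6 m²
Unconfined: ΔV_u = Sy × A × Δh_u = 0.25 × 3.3 × 10^6 × 7.8 = 6.435 × 10^6 m³
Confined: ΔV_c = S × A × Δh_c = 2.4 × 10^-4 × 3.3 × 10^6 × 34 = 26930 m³
Total ΔV = 6.435 × 10^6 + 26930 = 6.462 × 10^6 m³

ΔV ≈ 6.46 × 10^6 m³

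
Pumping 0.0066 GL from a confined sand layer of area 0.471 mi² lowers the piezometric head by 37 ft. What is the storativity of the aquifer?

S ≈ 4.8 × 10^-4

A = 0.471 mi² = 1.22 × 10^6 m²
Δh = 37 ft = 11.28 m
ΔV = 0.0066 GL = 6600 m³
S = ΔV / (A × Δh) = 6600 m³ / (1.22 × 10^6 m² × 11.28 m) = 4.797 × 10^-4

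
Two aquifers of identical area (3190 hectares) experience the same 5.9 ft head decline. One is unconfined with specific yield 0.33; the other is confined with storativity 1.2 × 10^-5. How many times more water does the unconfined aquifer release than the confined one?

ΔV_u / ΔV_c ≈ 27500

A = 3190 hectares = 3.19 × 10^7 m²
Δh = 5.9 ft = 1.798 m
Unconfined: ΔV_u = Sy × A × Δh = 0.33 × 3.19 × 10^7 × 1.798 = 1.893 × 10^7 m³
Confined: ΔV_c = S × A × Δh = 1.2 × 10^-5 × 3.19 × 10^7 × 1.798 = 688.4 m³
Ratio = ΔV_u / ΔV_c = Sy / S = 0.33 / 1.2 × 10^-5 = 27500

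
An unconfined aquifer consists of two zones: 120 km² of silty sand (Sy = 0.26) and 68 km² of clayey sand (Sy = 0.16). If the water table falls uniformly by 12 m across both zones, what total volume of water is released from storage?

ΔV ≈ 5.05 × 10^8 m³

A₁ = 120 km² = 1.2 × 10^8 m²; A₂ = 68 km² = 6.8 × 10^7 m²
ΔV₁ = 0.26 × 1.2 × 10^8 × 12 = 3.744 × 10^8 m³
ΔV₂ = 0.16 × 6.8 × 10^7 × 12 = 1.306 × 10^8 m³
ΔV = ΔV₁ + ΔV₂ = 5.05 × 10^8 m³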